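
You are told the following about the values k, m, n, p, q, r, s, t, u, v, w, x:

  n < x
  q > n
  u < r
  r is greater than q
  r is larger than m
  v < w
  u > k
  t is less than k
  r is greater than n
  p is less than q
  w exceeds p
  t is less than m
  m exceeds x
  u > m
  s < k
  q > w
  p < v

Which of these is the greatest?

r

n is not greatest since n < x; x is not greatest since x < m; s is not greatest since s < k; t is not greatest since t < m; p is not greatest since p < q; k is not greatest since k < u; v is not greatest since v < w; m is not greatest since m < u; u is not greatest since u < r; w is not greatest since w < q; q is not greatest since q < r.
Only r has nothing above it, so r is the greatest.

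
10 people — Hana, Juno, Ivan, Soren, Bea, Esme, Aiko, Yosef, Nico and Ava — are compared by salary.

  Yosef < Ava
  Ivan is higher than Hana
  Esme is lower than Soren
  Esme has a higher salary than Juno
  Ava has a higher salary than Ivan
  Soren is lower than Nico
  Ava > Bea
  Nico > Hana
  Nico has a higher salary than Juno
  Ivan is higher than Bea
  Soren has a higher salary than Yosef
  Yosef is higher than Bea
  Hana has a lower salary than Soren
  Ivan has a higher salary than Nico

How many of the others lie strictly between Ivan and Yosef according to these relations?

2

The relations place Yosef below Ivan. An element lies strictly between them when it is forced above Yosef and also forced below Ivan.
Above Yosef: {Soren, Nico, Ava}. Below Ivan: {Bea, Juno, Hana, Esme, Soren, Nico}.
Intersection: {Soren, Nico} — 2.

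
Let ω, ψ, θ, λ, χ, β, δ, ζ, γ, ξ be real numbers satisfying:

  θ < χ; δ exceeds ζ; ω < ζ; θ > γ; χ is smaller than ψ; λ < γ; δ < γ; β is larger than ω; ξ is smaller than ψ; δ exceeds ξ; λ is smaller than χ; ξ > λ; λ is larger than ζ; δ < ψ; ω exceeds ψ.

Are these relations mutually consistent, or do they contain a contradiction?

inconsistent

Chaining the given relations yields ζ < λ < ξ < δ < γ < θ < χ < ψ < ω, so ζ < ω. But one relation states ω < ζ. These cannot both hold.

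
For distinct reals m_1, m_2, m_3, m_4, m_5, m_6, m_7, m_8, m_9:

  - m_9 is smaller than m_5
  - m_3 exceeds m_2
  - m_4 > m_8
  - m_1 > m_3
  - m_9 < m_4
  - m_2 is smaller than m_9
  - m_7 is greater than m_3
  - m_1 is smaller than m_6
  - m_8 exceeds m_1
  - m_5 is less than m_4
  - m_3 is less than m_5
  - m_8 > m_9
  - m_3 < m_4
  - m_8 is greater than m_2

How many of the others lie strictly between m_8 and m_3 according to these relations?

The relations place m_3 below m_8. An element lies strictly between them when it is forced above m_3 and also forced below m_8.
Above m_3: {m_1, m_7, m_5, m_6, m_4}. Below m_8: {m_2, m_9, m_1}.
Intersection: {m_1} — 1.

1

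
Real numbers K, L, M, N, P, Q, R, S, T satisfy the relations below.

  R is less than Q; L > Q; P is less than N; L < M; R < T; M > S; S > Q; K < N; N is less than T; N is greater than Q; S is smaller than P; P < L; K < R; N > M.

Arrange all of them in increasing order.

The consecutive links are each given: K < R; R < Q; Q < S; S < P; P < L; L < M; M < N; N < T.

K < R < Q < S < P < L < M < N < T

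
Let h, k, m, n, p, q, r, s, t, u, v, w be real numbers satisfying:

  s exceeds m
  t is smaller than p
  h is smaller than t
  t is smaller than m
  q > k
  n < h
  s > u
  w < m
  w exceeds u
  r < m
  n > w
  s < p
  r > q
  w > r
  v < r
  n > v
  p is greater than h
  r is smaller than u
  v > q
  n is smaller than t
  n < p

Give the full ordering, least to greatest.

k < q < v < r < u < w < n < h < t < m < s < p

Nothing is placed below k, so it is least; from there k < q; q < v; v < r; r < u; u < w; w < n; n < h; h < t; t < m; m < s; s < p, each given directly.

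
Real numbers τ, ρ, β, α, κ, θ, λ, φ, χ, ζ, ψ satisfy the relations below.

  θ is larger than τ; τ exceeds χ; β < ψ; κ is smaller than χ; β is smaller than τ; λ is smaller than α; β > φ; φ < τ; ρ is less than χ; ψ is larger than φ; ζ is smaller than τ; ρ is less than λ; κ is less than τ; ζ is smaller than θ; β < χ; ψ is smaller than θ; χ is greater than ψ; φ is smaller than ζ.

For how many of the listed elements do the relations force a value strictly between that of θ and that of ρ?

2

The relations place ρ below θ. An element lies strictly between them when it is forced above ρ and also forced below θ.
Above ρ: {λ, α, χ, τ}. Below θ: {φ, β, ψ, κ, ζ, χ, τ}.
Intersection: {χ, τ} — 2.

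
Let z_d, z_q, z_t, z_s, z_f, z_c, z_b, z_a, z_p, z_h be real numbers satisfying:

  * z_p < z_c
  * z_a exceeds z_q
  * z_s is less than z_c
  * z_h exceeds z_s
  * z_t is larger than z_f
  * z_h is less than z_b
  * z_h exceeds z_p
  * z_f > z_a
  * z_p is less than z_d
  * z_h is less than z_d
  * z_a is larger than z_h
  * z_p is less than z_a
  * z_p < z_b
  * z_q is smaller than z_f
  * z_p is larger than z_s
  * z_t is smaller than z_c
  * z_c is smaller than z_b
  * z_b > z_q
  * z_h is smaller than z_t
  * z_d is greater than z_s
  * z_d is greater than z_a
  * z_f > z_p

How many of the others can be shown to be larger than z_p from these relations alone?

The elements the relations force above z_p are z_h, z_a, z_f, z_d, z_t, z_c, z_b — no chain reaches any other.
That is 7.

7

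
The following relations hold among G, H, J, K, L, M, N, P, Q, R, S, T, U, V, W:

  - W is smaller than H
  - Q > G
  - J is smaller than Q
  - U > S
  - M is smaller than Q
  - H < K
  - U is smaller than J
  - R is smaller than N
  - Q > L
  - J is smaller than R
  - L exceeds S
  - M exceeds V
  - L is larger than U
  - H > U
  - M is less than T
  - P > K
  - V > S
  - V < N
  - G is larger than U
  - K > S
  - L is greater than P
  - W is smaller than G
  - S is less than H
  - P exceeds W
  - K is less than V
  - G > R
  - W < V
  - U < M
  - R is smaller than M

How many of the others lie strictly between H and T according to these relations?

3

Chaining upward from H reaches: K, V, M, P, L, N, Q.
Chaining downward from T reaches: S, W, U, K, J, R, V, M.
Strictly between H and T are those in both lists: K, V, M — 3 elements.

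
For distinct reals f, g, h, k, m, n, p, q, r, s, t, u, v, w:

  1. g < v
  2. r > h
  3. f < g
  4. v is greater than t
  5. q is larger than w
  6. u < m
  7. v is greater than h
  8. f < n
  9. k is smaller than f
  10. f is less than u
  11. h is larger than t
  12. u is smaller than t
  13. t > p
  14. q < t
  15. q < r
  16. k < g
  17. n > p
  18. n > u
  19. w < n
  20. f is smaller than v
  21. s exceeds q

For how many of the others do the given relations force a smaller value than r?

8

Directly below r: q, h.
One step further: w, t (4 so far).
One step further: p, u (6 so far).
One step further: f (7 so far).
One step further: k (8 so far).
Nothing else is reachable below r; 8 in all.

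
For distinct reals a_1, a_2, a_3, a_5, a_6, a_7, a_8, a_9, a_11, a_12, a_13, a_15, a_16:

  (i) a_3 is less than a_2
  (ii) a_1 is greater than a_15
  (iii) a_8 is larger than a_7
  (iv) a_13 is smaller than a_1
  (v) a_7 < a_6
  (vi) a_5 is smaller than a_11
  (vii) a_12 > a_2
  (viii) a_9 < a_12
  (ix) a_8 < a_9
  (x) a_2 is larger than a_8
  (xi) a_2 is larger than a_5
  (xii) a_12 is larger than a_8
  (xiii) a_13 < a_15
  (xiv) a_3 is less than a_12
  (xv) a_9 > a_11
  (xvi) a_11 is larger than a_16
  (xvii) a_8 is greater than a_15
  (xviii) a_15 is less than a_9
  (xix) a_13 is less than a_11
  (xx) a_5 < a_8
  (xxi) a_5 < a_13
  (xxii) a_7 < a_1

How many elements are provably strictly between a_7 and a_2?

1

Chaining upward from a_7 reaches: a_8, a_9, a_12, a_6, a_1.
Chaining downward from a_2 reaches: a_3, a_5, a_13, a_15, a_8.
Strictly between a_7 and a_2 are those in both lists: a_8 — 1 element.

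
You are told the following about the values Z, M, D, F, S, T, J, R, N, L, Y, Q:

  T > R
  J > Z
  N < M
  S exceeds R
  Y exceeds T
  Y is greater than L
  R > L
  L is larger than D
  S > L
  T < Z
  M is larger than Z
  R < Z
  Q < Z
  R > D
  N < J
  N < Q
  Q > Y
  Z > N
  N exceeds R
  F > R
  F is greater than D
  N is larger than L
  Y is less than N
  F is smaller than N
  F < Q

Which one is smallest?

D

Chaining upward from D: directly above it, L, R, F; then T, Y, N, Q, Z, S; then M, J.
That covers every other element, and nothing is given below D, so D is the smallest.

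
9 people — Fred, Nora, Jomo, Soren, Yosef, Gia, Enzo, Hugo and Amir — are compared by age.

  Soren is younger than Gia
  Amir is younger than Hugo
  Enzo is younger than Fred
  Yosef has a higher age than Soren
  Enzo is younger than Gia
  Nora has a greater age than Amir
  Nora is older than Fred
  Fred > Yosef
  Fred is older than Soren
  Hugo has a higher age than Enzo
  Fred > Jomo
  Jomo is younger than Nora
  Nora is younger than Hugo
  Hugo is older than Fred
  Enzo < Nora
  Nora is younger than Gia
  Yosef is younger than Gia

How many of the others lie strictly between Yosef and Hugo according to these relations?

The relations place Yosef below Hugo. An element lies strictly between them when it is forced above Yosef and also forced below Hugo.
Above Yosef: {Fred, Nora, Gia}. Below Hugo: {Enzo, Jomo, Soren, Amir, Fred, Nora}.
Intersection: {Fred, Nora} — 2.

2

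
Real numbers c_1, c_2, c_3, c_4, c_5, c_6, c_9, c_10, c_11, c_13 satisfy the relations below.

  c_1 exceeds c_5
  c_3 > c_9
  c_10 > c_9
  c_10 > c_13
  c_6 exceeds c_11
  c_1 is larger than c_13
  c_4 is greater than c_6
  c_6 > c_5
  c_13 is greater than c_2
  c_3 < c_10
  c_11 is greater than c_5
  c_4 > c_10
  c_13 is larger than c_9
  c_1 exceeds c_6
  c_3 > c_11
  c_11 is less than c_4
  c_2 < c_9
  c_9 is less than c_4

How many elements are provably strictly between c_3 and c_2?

Chaining upward from c_2 reaches: c_9, c_13, c_10, c_1, c_4.
Chaining downward from c_3 reaches: c_5, c_9, c_11.
Strictly between c_2 and c_3 are those in both lists: c_9 — 1 element.

1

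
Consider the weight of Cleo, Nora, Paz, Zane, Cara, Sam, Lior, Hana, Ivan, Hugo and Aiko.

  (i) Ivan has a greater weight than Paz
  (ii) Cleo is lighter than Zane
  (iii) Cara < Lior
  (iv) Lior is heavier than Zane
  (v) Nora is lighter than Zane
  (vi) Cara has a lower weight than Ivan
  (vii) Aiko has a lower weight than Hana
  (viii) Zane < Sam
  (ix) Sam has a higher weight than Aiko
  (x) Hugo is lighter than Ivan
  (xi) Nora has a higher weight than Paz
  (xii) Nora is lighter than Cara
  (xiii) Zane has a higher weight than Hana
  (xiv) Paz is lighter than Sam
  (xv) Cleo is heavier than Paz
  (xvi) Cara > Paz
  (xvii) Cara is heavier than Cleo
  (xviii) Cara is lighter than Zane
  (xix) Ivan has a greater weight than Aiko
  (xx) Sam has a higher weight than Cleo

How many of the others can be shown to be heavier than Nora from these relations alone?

From Nora the given relations immediately reach Cara, Zane.
From those, Ivan, Sam, Lior — 5 in total.
Nothing else is reachable above Nora; 5 in all.

5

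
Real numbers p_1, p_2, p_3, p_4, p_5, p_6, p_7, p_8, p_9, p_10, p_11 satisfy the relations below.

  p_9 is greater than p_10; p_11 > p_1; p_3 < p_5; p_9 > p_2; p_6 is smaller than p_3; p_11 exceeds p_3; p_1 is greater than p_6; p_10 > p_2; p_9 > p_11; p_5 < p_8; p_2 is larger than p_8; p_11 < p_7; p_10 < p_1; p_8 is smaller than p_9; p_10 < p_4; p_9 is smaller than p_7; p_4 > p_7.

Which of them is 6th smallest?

Chaining the given pairs: p_6 < p_3 < p_5 < p_8 < p_2 < p_10 < p_1 < p_11 < p_9 < p_7 < p_4.
Counting 6 from the smallest end gives p_10.

p_10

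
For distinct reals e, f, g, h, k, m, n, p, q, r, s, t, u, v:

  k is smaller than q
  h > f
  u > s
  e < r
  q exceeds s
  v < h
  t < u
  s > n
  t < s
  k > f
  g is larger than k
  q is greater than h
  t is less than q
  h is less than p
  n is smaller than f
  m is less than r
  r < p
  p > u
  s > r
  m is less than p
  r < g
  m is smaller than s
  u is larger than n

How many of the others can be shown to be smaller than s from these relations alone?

The elements the relations force below s are t, n, m, e, r — no chain reaches any other.
That is 5.

5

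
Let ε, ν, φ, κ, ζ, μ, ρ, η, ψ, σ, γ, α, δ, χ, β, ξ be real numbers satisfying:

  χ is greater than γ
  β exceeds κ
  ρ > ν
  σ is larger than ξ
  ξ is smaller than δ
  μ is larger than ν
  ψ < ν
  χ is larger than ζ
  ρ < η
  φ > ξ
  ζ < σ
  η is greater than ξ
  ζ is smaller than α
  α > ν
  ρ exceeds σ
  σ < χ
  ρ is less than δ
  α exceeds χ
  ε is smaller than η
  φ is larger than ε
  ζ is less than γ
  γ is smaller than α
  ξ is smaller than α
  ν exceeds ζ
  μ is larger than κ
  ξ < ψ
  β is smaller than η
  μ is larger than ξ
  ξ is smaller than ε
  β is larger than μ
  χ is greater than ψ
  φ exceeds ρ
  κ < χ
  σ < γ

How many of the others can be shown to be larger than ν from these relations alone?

The elements the relations force above ν are μ, ρ, β, φ, α, η, δ — no chain reaches any other.
That is 7.

7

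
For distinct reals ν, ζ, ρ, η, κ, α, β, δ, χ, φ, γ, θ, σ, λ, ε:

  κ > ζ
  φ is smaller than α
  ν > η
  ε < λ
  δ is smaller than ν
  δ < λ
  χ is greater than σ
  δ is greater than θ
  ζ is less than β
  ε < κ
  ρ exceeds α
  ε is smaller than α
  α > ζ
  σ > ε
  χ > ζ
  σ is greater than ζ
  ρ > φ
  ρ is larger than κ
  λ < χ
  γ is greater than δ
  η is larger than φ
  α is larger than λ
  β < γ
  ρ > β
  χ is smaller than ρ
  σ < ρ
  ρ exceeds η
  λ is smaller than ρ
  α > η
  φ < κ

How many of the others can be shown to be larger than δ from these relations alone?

6

The elements the relations force above δ are γ, λ, χ, α, ρ, ν — no chain reaches any other.
That is 6.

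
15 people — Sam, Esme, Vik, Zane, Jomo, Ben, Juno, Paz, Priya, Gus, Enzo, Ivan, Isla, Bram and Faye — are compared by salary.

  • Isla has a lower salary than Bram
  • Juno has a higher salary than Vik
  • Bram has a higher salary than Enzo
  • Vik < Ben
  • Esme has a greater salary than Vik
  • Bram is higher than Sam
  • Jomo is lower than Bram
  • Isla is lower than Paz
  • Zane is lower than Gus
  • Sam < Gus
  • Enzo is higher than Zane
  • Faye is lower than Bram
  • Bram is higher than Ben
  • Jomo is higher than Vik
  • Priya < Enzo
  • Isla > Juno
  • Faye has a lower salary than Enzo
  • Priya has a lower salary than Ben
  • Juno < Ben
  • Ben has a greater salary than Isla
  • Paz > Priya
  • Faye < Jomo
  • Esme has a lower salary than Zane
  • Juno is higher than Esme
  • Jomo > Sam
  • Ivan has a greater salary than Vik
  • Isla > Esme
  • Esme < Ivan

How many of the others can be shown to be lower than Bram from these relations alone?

From Bram the given relations immediately reach Sam, Faye, Enzo, Isla, Ben, Jomo.
From those, Vik, Esme, Zane, Priya, Juno — 11 in total.
Nothing else is reachable below Bram; 11 in all.

11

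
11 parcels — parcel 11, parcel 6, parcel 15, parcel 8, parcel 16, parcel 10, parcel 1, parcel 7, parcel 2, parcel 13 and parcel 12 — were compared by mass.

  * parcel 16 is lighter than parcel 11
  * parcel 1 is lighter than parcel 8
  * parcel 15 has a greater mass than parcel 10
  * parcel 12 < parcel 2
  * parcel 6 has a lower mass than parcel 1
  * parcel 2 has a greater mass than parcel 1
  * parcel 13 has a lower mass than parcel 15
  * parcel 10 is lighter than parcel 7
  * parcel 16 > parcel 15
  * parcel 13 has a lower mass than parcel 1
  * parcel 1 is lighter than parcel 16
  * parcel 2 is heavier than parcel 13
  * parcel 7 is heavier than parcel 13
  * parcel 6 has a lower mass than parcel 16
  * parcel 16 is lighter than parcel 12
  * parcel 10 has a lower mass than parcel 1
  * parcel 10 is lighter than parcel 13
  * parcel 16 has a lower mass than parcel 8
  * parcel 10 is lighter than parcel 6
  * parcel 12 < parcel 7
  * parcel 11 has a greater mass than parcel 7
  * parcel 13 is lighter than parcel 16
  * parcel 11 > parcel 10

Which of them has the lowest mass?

parcel 10

Chaining upward from parcel 10: directly above it, parcel 13, parcel 6, parcel 1, parcel 15, parcel 7, parcel 11; then parcel 16, parcel 8, parcel 2; then parcel 12.
That covers every other element, and nothing is given below parcel 10, so parcel 10 is the lowest mass.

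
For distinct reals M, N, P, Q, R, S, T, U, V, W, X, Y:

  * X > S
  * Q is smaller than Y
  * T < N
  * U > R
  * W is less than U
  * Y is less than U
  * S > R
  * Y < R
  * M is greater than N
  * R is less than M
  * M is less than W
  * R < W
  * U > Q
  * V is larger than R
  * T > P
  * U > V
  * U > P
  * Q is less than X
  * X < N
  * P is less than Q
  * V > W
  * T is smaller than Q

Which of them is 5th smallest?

R

Chaining the given pairs: P < T < Q < Y < R < S < X < N < M < W < V < U.
The 5th smallest is R.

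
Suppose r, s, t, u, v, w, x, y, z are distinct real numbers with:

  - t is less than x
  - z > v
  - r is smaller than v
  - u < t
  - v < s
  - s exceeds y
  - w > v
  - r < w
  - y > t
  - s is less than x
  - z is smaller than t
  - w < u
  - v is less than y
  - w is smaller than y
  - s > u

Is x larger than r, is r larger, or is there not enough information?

Link the given pairs in sequence: r < v; v < w; w < u; u < t; t < y; y < s; s < x.
Chaining these gives r < v < w < u < t < y < s < x.
So x is larger.

x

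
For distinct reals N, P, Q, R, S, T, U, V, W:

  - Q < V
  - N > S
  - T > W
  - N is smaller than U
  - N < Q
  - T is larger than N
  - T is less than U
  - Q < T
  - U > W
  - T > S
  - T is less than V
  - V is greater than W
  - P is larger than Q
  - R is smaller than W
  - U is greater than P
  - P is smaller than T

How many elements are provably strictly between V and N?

Chaining upward from N reaches: Q, P, T, U.
Chaining downward from V reaches: S, R, Q, W, P, T.
Strictly between N and V are those in both lists: Q, P, T — 3 elements.

3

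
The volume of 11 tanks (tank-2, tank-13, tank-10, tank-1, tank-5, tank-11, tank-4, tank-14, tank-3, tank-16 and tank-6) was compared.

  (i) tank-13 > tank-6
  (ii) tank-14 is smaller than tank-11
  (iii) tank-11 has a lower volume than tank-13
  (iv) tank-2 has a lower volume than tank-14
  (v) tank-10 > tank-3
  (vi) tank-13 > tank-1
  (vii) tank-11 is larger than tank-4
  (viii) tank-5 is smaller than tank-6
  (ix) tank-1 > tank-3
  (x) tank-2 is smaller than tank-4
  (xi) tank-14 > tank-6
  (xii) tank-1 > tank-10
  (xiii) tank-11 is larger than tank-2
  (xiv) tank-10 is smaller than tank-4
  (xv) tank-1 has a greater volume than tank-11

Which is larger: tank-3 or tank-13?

tank-13

The relevant relations are tank-3 < tank-10; tank-10 < tank-4; tank-4 < tank-11; tank-11 < tank-1; tank-1 < tank-13.
Chaining these gives tank-3 < tank-10 < tank-4 < tank-11 < tank-1 < tank-13.
So tank-3 < tank-13; tank-13 is the larger of the two.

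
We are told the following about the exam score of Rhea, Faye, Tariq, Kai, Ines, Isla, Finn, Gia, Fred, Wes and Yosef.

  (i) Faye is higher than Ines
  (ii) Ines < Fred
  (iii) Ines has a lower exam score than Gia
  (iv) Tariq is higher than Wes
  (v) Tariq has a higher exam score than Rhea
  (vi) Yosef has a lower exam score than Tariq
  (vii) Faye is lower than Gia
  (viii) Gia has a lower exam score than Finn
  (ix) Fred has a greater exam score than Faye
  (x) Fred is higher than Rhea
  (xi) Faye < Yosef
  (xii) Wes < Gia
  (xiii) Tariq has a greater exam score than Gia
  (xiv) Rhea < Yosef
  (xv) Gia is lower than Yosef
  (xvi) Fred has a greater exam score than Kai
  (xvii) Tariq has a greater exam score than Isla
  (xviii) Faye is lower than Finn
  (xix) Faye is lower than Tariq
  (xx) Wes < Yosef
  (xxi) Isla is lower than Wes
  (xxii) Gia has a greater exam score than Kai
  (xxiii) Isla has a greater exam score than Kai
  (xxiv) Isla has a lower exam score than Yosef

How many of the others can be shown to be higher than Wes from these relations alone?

From Wes the given relations immediately reach Gia, Yosef, Tariq.
From those, Finn — 4 in total.
Nothing else is reachable above Wes; 4 in all.

4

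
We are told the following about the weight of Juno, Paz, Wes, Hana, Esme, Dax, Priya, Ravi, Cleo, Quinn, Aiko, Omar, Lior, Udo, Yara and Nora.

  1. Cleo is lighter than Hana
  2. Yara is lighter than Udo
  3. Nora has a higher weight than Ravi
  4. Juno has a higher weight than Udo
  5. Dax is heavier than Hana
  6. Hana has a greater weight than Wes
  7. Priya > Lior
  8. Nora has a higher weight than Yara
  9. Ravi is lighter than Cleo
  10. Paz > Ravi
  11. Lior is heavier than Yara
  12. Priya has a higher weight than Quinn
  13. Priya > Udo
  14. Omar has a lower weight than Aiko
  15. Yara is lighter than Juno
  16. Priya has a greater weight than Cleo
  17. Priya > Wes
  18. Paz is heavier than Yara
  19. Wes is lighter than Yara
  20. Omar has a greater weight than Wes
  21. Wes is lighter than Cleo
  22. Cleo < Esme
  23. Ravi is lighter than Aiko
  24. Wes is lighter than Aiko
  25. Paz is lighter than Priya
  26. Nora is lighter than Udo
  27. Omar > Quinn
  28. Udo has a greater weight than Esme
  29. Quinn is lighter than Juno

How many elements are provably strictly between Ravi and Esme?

The relations place Ravi below Esme. An element lies strictly between them when it is forced above Ravi and also forced below Esme.
Above Ravi: {Paz, Nora, Cleo, Udo, Hana, Juno, Dax, Priya, Aiko}. Below Esme: {Wes, Cleo}.
Intersection: {Cleo} — 1.

1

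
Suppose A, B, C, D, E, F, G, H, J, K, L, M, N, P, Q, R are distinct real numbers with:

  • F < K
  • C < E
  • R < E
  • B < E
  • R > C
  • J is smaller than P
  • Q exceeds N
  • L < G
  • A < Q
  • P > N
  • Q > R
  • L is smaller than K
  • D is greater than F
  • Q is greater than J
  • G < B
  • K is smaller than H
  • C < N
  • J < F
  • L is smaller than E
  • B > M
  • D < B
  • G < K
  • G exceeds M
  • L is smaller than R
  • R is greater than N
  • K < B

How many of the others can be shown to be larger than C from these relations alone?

5

From C the given relations immediately reach N, R, E.
From those, P, Q — 5 in total.
Nothing else is reachable above C; 5 in all.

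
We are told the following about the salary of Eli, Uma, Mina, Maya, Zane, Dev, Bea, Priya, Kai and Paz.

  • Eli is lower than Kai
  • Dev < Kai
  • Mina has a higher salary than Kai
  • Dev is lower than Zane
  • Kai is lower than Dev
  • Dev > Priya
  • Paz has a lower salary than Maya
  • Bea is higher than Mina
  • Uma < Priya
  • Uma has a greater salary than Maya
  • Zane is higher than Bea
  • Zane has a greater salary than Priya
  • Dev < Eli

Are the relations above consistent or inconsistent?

We have Kai < Dev stated directly, yet also Dev < Eli < Kai by chaining the others — so Dev < Kai. Contradiction.

inconsistent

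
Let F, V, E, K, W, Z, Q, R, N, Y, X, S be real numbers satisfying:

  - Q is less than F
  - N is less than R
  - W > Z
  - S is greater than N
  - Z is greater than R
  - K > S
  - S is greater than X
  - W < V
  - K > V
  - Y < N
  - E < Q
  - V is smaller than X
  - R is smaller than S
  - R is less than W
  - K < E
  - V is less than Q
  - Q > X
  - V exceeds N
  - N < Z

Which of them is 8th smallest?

S

The consecutive relations fix a unique order: Y < N < R < Z < W < V < X < S < K < E < Q < F.
Counting 8 from the smallest end gives S.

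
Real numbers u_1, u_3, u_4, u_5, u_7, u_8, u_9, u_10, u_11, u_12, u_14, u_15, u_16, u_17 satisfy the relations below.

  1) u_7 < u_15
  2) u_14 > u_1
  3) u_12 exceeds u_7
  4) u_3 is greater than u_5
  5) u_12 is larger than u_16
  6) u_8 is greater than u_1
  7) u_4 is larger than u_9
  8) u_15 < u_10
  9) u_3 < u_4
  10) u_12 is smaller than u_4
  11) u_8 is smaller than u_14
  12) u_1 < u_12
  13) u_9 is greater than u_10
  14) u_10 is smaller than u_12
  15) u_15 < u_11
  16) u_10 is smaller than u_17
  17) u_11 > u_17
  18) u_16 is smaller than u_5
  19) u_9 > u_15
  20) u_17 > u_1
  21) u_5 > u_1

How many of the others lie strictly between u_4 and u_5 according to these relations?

The relations place u_5 below u_4. An element lies strictly between them when it is forced above u_5 and also forced below u_4.
Above u_5: {u_3}. Below u_4: {u_16, u_1, u_7, u_15, u_10, u_3, u_12, u_9}.
Intersection: {u_3} — 1.

1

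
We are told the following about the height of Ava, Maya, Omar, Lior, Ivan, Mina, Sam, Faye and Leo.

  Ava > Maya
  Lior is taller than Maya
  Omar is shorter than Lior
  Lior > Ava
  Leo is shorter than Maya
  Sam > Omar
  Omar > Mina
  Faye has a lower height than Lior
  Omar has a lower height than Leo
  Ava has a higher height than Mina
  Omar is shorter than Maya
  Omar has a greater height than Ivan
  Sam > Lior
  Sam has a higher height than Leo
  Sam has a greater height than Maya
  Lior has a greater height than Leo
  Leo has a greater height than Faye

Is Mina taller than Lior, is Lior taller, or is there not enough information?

Lior

Link the given pairs in sequence: Mina < Omar; Omar < Leo; Leo < Maya; Maya < Ava; Ava < Lior.
Together: Mina < Omar < Leo < Maya < Ava < Lior.
So Lior is taller.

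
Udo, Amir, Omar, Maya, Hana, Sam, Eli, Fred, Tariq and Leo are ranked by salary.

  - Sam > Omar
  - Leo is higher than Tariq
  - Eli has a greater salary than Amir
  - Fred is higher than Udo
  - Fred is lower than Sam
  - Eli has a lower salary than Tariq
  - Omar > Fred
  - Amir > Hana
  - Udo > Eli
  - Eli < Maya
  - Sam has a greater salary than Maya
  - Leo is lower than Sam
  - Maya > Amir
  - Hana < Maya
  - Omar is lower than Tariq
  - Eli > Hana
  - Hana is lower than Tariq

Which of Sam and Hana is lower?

Hana

Hana < Amir and Amir < Eli give Hana < Eli.
Then Eli < Udo extends the chain to Udo.
With Udo < Fred: Hana < Amir < Eli < Udo < Fred.
Then Fred < Omar extends the chain to Omar.
With Omar < Tariq: Hana < Amir < Eli < Udo < Fred < Omar < Tariq.
Then Tariq < Leo extends the chain to Leo.
With Leo < Sam: Hana < Amir < Eli < Udo < Fred < Omar < Tariq < Leo < Sam.
So Hana < Sam; Hana is the lower of the two.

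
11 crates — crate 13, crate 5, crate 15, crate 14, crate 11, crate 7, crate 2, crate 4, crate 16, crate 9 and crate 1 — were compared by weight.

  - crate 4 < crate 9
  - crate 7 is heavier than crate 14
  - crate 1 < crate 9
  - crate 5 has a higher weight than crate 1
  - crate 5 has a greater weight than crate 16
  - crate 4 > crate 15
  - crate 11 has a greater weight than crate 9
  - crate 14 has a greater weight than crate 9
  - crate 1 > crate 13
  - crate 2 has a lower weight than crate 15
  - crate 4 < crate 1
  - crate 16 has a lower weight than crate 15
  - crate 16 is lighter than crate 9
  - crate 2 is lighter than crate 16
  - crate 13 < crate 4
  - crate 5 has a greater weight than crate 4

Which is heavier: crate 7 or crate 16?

crate 7

Link the given pairs in sequence: crate 16 < crate 15; crate 15 < crate 4; crate 4 < crate 1; crate 1 < crate 9; crate 9 < crate 14; crate 14 < crate 7.
Chaining these gives crate 16 < crate 15 < crate 4 < crate 1 < crate 9 < crate 14 < crate 7.
So crate 16 < crate 7; crate 7 is the heavier of the two.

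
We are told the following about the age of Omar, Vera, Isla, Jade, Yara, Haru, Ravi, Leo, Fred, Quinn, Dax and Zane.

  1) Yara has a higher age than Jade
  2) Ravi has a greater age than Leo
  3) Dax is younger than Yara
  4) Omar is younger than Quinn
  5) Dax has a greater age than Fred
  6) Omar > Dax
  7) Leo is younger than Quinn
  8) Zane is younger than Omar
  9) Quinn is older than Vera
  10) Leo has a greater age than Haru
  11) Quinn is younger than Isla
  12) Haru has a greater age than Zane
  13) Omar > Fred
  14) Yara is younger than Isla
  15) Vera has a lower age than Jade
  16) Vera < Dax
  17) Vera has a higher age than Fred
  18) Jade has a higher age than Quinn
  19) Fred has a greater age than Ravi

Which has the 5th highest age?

Omar

Chaining the given pairs: Zane < Haru < Leo < Ravi < Fred < Vera < Dax < Omar < Quinn < Jade < Yara < Isla.
The 5th largest is Omar.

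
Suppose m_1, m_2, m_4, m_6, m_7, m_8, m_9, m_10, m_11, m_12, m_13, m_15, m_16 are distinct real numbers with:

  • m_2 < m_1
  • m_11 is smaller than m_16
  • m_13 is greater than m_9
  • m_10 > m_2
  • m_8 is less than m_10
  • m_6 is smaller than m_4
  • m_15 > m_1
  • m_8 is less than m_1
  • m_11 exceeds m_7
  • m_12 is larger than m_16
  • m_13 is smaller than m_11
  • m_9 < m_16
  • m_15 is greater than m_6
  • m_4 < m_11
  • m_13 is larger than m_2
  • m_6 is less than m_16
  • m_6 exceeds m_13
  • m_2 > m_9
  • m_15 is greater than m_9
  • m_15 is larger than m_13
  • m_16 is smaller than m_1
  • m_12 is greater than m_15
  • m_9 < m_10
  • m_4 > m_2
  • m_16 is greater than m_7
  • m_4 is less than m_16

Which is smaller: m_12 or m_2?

m_2

m_2 < m_13 and m_13 < m_6 give m_2 < m_6.
Then m_6 < m_4 extends the chain to m_4.
With m_4 < m_11: m_2 < m_13 < m_6 < m_4 < m_11.
Then m_11 < m_16 extends the chain to m_16.
With m_16 < m_1: m_2 < m_13 < m_6 < m_4 < m_11 < m_16 < m_1.
With m_1 < m_15: m_2 < m_13 < m_6 < m_4 < m_11 < m_16 < m_1 < m_15.
Then m_15 < m_12 extends the chain to m_12.
So m_2 < m_12; m_2 is the smaller of the two.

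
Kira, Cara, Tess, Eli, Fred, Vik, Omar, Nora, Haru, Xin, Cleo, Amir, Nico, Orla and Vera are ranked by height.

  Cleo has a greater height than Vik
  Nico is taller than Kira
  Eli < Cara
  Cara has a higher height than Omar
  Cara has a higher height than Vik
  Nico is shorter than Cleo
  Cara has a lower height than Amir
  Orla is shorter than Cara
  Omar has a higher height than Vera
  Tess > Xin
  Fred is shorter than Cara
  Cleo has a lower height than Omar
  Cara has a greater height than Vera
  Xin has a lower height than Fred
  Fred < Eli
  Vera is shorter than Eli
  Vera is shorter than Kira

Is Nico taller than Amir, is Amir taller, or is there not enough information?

The relevant relations are Nico < Cleo; Cleo < Omar; Omar < Cara; Cara < Amir.
Together: Nico < Cleo < Omar < Cara < Amir.
So Amir is taller.

Amir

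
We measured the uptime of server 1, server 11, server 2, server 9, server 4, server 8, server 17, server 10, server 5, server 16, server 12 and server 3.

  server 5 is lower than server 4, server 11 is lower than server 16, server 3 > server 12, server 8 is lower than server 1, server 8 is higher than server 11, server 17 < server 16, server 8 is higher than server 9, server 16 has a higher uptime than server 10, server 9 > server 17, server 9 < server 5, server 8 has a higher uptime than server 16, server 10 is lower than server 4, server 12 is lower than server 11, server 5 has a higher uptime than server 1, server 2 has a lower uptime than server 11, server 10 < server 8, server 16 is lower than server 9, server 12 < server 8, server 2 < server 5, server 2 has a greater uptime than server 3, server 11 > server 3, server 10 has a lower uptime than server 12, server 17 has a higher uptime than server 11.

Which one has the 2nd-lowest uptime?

Piecing the relations together gives one ordering: server 10 < server 12 < server 3 < server 2 < server 11 < server 17 < server 16 < server 9 < server 8 < server 1 < server 5 < server 4.
The 2nd smallest is server 12.

server 12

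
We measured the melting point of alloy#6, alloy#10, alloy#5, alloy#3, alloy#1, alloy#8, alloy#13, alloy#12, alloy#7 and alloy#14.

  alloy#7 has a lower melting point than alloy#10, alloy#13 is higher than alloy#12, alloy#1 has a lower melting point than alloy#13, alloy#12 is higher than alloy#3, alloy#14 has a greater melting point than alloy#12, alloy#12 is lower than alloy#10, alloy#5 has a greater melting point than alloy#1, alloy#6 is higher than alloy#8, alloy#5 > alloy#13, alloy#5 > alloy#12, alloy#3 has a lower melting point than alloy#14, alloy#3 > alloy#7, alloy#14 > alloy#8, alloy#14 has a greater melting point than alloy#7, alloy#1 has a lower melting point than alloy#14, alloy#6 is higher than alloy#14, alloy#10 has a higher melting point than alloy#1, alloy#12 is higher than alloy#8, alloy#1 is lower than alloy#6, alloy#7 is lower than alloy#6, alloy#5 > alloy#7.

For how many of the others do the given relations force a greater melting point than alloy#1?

5

Directly above alloy#1: alloy#14, alloy#13, alloy#5, alloy#6, alloy#10.
Nothing else is reachable above alloy#1; 5 in all.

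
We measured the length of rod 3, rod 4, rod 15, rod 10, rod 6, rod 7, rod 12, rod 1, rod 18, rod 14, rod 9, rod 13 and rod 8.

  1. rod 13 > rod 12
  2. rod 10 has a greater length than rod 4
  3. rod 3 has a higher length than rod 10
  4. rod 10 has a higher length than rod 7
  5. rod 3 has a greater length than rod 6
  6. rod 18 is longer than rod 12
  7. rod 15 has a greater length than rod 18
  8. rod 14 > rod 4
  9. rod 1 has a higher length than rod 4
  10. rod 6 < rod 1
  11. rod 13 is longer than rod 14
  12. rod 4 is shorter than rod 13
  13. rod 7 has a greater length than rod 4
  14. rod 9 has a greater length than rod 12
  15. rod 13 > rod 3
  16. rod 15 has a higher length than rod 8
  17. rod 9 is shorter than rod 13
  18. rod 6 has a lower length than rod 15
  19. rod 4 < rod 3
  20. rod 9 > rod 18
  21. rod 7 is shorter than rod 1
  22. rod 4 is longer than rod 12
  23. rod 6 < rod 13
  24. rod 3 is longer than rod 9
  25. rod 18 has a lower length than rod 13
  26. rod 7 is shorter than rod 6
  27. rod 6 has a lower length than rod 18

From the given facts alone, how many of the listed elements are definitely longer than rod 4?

10

From rod 4 the given relations immediately reach rod 7, rod 14, rod 10, rod 1, rod 3, rod 13.
From those, rod 6 — 7 in total.
From those, rod 18, rod 15 — 9 in total.
From those, rod 9 — 10 in total.
No other element is forced above rod 4 by the given relations, so the count is 10.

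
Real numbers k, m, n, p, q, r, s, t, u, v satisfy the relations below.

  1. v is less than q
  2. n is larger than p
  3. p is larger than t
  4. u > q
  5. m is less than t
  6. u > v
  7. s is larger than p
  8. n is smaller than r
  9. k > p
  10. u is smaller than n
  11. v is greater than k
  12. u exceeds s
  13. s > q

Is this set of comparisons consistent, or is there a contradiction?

The single ordering m < t < p < k < v < q < s < u < n < r satisfies every listed relation, so no contradiction arises.

consistent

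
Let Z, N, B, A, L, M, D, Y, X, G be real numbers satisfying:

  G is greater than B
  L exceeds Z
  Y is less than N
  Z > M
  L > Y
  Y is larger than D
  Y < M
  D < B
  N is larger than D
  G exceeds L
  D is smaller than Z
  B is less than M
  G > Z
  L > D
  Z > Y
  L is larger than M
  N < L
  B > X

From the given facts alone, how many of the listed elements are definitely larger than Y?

5

The elements the relations force above Y are M, Z, N, L, G — no chain reaches any other.
That is 5.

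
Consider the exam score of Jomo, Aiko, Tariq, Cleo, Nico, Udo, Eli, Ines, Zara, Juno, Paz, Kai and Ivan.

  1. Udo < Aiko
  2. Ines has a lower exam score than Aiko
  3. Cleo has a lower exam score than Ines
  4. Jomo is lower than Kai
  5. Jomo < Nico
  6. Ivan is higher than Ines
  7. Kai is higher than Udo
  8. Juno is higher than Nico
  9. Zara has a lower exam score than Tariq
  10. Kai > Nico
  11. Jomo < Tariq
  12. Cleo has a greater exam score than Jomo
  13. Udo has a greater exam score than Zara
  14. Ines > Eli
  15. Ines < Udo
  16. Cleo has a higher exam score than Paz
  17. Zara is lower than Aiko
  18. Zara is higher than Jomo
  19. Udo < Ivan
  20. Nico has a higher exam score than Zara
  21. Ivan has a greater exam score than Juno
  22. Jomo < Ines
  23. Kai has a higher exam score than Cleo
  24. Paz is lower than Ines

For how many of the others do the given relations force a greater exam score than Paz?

6

From Paz the given relations immediately reach Cleo, Ines.
From those, Udo, Kai, Aiko, Ivan — 6 in total.
No other element is forced above Paz by the given relations, so the count is 6.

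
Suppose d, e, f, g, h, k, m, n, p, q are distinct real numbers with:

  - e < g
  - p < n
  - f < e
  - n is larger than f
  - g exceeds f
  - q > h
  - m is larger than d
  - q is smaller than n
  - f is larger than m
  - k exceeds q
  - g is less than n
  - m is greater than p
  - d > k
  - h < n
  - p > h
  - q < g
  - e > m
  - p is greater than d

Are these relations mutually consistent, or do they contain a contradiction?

consistent

The single ordering h < q < k < d < p < m < f < e < g < n satisfies every listed relation, so no contradiction arises.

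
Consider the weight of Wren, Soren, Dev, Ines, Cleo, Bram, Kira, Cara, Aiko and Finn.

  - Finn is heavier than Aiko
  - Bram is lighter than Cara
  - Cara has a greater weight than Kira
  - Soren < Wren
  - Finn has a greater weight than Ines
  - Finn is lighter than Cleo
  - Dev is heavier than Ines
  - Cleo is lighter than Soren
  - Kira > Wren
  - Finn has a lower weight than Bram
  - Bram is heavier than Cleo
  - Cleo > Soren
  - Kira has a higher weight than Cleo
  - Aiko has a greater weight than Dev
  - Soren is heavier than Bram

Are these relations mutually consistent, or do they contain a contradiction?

Chaining the given relations yields Cleo < Bram < Soren, so Cleo < Soren. But one relation states Soren < Cleo. These cannot both hold.

inconsistent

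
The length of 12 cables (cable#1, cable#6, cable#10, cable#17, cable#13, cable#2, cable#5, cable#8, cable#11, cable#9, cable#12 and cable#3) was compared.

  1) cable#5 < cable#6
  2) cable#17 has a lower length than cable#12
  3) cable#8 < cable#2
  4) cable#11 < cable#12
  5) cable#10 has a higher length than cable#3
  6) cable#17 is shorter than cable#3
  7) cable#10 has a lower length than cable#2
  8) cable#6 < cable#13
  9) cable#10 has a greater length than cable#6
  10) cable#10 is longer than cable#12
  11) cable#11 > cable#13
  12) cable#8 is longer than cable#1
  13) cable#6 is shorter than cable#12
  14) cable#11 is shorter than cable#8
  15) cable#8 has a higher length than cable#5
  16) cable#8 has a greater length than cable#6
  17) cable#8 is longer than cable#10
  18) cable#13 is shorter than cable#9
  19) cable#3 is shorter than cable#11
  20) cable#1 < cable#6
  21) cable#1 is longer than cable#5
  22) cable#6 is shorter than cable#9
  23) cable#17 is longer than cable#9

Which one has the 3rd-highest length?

Piecing the relations together gives one ordering: cable#5 < cable#1 < cable#6 < cable#13 < cable#9 < cable#17 < cable#3 < cable#11 < cable#12 < cable#10 < cable#8 < cable#2.
Counting 3 from the largest end gives cable#10.

cable#10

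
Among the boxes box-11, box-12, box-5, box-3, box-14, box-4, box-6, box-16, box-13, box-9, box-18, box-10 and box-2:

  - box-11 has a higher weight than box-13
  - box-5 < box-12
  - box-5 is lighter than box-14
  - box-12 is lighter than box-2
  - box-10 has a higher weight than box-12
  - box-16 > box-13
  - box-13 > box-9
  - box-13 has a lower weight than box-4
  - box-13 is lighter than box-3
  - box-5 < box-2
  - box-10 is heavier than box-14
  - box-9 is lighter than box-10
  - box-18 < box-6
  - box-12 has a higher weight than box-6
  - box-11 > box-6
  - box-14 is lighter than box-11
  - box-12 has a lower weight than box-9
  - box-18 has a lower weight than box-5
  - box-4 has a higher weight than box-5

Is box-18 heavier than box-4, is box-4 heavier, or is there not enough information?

box-4

box-18 < box-5 and box-5 < box-12 give box-18 < box-12.
Then box-12 < box-9 extends the chain to box-9.
With box-9 < box-13: box-18 < box-5 < box-12 < box-9 < box-13.
With box-13 < box-4: box-18 < box-5 < box-12 < box-9 < box-13 < box-4.
So box-4 is heavier.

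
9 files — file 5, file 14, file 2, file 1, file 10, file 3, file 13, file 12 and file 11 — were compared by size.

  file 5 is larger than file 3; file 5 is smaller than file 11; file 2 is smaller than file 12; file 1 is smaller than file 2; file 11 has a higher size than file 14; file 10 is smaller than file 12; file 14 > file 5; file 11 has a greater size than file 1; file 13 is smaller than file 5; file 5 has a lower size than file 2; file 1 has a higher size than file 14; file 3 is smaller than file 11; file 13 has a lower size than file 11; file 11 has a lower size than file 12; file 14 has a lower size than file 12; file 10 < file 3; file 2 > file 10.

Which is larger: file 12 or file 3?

Following the relations from file 3: file 3 < file 5 < file 14 < file 1 < file 11 < file 12.
So file 3 < file 12; file 12 is the larger of the two.

file 12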